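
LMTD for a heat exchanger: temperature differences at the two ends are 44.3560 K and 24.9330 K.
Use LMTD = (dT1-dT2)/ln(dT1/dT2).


dT1/dT2 = 1.7790
ln(dT1/dT2) = 0.5761
LMTD = 19.4230 / 0.5761 = 33.7172 K

33.7172 K


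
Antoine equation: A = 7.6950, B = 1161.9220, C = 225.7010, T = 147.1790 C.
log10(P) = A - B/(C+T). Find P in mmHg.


C+T = 372.8800
B/(C+T) = 3.1161
log10(P) = 7.6950 - 3.1161 = 4.5789
P = 10^4.5789 = 37924.9593 mmHg

37924.9593 mmHg


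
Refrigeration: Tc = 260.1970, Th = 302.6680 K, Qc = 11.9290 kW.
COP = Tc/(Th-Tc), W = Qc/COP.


COP = 260.1970 / 42.4710 = 6.1265
W = 11.9290 / 6.1265 = 1.9471 kW

COP = 6.1265, W = 1.9471 kW


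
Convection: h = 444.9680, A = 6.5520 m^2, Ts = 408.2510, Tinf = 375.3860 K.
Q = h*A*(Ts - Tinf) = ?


dT = 32.8650 K
Q = 444.9680 * 6.5520 * 32.8650 = 95815.6180 W

95815.6180 W


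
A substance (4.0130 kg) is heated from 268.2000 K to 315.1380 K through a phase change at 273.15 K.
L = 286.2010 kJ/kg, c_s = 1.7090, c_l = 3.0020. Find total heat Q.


Q1 (sensible, solid) = 4.0130 * 1.7090 * 4.9500 = 33.9482 kJ
Q2 (latent) = 4.0130 * 286.2010 = 1148.5246 kJ
Q3 (sensible, liquid) = 4.0130 * 3.0020 * 41.9880 = 505.8305 kJ
Q_total = 1688.3033 kJ

1688.3033 kJ


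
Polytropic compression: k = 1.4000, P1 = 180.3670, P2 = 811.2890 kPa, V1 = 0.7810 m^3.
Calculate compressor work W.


(k-1)/k = 0.2857
(P2/P1)^exp = 1.5367
W = 3.5000 * 180.3670 * 0.7810 * (1.5367 - 1) = 264.5893 kJ

264.5893 kJ


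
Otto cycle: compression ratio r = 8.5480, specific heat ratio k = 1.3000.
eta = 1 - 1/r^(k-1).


r^(k-1) = 1.9035
eta = 1 - 1/1.9035 = 0.4747 = 47.4660%

47.4660%


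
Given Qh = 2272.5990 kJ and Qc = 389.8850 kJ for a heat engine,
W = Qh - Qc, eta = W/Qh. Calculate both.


W = 2272.5990 - 389.8850 = 1882.7140 kJ
eta = 1882.7140 / 2272.5990 = 0.8284 = 82.8441%

W = 1882.7140 kJ, eta = 82.8441%


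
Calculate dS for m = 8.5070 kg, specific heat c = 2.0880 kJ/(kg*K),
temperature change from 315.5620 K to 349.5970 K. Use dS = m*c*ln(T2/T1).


T2/T1 = 1.1079
ln(T2/T1) = 0.1024
dS = 8.5070 * 2.0880 * 0.1024 = 1.8194 kJ/K

1.8194 kJ/K


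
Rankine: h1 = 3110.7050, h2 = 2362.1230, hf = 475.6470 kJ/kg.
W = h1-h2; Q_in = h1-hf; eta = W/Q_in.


W = 748.5820 kJ/kg
Q_in = 2635.0580 kJ/kg
eta = 0.2841 = 28.4086%

eta = 28.4086%


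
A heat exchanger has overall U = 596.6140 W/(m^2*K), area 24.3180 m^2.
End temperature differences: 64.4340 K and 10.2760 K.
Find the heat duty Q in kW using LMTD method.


LMTD = 29.5005 K
Q = 596.6140 * 24.3180 * 29.5005 = 428007.4844 W = 428.0075 kW

428.0075 kW


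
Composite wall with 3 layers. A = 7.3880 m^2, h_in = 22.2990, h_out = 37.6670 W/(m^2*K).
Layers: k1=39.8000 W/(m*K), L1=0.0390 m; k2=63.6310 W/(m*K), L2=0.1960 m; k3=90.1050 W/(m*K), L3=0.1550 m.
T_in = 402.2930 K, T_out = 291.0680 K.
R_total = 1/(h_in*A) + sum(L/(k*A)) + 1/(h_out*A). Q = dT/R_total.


R_conv_in = 1/(22.2990*7.3880) = 0.0061
R_1 = 0.0390/(39.8000*7.3880) = 0.0001
R_2 = 0.1960/(63.6310*7.3880) = 0.0004
R_3 = 0.1550/(90.1050*7.3880) = 0.0002
R_conv_out = 1/(37.6670*7.3880) = 0.0036
R_total = 0.0104 K/W
Q = 111.2250 / 0.0104 = 10647.7785 W

R_total = 0.0104 K/W, Q = 10647.7785 W


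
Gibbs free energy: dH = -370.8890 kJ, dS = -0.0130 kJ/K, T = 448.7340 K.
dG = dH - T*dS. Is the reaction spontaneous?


T*dS = 448.7340 * -0.0130 = -5.8335 kJ
dG = -370.8890 + 5.8335 = -365.0555 kJ (spontaneous)

dG = -365.0555 kJ, spontaneous


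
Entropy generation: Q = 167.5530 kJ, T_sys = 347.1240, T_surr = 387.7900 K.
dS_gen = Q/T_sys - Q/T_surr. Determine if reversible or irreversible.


dS_sys = 167.5530/347.1240 = 0.4827 kJ/K
dS_surr = -167.5530/387.7900 = -0.4321 kJ/K
dS_gen = 0.4827 - 0.4321 = 0.0506 kJ/K (irreversible)

dS_gen = 0.0506 kJ/K, irreversible


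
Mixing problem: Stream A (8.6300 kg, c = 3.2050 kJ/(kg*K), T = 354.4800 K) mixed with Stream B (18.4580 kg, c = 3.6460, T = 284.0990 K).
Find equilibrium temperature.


num = 28923.8725
den = 94.9570
Tf = 304.5996 K

304.5996 K


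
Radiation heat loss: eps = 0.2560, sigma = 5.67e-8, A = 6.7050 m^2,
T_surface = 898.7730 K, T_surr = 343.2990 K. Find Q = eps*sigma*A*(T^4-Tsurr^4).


T^4 = 6.5253e+11
Tsurr^4 = 1.3890e+10
Q = 0.2560 * 5.67e-8 * 6.7050 * 6.3864e+11 = 62155.2422 W

62155.2422 W


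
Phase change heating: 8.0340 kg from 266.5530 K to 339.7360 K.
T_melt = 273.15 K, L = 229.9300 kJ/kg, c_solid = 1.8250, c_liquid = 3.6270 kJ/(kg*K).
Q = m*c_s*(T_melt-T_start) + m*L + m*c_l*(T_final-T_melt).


Q1 (sensible, solid) = 8.0340 * 1.8250 * 6.5970 = 96.7255 kJ
Q2 (latent) = 8.0340 * 229.9300 = 1847.2576 kJ
Q3 (sensible, liquid) = 8.0340 * 3.6270 * 66.5860 = 1940.2706 kJ
Q_total = 3884.2538 kJ

3884.2538 kJ


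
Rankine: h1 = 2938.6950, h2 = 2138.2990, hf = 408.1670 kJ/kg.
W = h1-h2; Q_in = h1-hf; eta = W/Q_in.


W = 800.3960 kJ/kg
Q_in = 2530.5280 kJ/kg
eta = 0.3163 = 31.6296%

eta = 31.6296%


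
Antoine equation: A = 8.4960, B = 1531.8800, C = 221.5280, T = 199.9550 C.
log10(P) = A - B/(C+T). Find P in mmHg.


C+T = 421.4830
B/(C+T) = 3.6345
log10(P) = 8.4960 - 3.6345 = 4.8615
P = 10^4.8615 = 72694.2254 mmHg

72694.2254 mmHg


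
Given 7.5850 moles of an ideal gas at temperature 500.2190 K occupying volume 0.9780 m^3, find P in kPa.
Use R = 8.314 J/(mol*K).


P = nRT/V = 7.5850 * 8.314 * 500.2190 / 0.9780
= 31544.6555 / 0.9780 = 32254.2490 Pa = 32.2542 kPa

32.2542 kPa


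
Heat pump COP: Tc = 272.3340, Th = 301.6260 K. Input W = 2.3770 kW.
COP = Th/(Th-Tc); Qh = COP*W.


COP = 301.6260 / 29.2920 = 10.2972
Qh = 10.2972 * 2.3770 = 24.4765 kW

COP = 10.2972, Qh = 24.4765 kW


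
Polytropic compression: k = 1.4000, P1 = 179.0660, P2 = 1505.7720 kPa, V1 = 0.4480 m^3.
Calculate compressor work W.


(k-1)/k = 0.2857
(P2/P1)^exp = 1.8374
W = 3.5000 * 179.0660 * 0.4480 * (1.8374 - 1) = 235.1326 kJ

235.1326 kJ


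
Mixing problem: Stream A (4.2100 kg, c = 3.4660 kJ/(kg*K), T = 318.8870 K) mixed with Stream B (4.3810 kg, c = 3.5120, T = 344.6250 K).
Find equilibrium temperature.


num = 9955.5795
den = 29.9779
Tf = 332.0969 K

332.0969 K


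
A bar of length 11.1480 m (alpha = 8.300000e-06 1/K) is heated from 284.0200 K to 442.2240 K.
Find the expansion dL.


dT = 158.2040 K
dL = 8.300000e-06 * 11.1480 * 158.2040 = 0.014638 m
L_final = 11.162638 m

dL = 0.014638 m


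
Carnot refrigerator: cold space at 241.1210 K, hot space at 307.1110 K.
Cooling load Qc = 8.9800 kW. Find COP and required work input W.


COP = 241.1210 / 65.9900 = 3.6539
W = 8.9800 / 3.6539 = 2.4576 kW

COP = 3.6539, W = 2.4576 kW


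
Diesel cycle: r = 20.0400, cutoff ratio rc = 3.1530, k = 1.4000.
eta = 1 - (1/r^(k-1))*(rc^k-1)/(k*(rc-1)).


r^(k-1) = 3.3171
rc^k = 4.9913
eta = 0.6008 = 60.0807%

60.0807%


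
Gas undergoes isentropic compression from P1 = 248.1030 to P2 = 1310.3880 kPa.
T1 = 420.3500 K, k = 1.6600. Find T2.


(k-1)/k = 0.3976
(P2/P1)^exp = 1.9381
T2 = 420.3500 * 1.9381 = 814.6604 K

814.6604 K


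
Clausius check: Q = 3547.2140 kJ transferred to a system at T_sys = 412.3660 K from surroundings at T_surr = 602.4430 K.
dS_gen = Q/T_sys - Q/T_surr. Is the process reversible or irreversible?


dS_sys = 3547.2140/412.3660 = 8.6021 kJ/K
dS_surr = -3547.2140/602.4430 = -5.8880 kJ/K
dS_gen = 8.6021 - 5.8880 = 2.7141 kJ/K (irreversible)

dS_gen = 2.7141 kJ/K, irreversible


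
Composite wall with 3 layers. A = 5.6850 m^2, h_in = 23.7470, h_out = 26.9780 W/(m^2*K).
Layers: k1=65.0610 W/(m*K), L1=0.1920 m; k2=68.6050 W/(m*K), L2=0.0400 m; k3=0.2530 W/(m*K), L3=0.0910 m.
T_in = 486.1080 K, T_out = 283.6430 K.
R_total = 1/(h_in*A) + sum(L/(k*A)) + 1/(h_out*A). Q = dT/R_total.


R_conv_in = 1/(23.7470*5.6850) = 0.0074
R_1 = 0.1920/(65.0610*5.6850) = 0.0005
R_2 = 0.0400/(68.6050*5.6850) = 0.0001
R_3 = 0.0910/(0.2530*5.6850) = 0.0633
R_conv_out = 1/(26.9780*5.6850) = 0.0065
R_total = 0.0778 K/W
Q = 202.4650 / 0.0778 = 2601.7735 W

R_total = 0.0778 K/W, Q = 2601.7735 W


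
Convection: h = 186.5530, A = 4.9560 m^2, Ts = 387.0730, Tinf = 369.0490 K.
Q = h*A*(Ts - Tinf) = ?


dT = 18.0240 K
Q = 186.5530 * 4.9560 * 18.0240 = 16664.2094 W

16664.2094 W


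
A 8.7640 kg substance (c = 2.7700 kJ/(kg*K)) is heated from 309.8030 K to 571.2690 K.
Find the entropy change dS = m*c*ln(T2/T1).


T2/T1 = 1.8440
ln(T2/T1) = 0.6119
dS = 8.7640 * 2.7700 * 0.6119 = 14.8552 kJ/K

14.8552 kJ/K


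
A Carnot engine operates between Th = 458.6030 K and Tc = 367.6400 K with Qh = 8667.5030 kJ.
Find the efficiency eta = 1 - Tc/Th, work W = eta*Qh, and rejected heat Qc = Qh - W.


eta = 1 - 367.6400/458.6030 = 0.1983
W = 0.1983 * 8667.5030 = 1719.1821 kJ
Qc = 8667.5030 - 1719.1821 = 6948.3209 kJ

eta = 19.8348%, W = 1719.1821 kJ, Qc = 6948.3209 kJ


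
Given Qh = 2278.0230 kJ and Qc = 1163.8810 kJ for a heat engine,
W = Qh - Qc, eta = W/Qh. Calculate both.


W = 2278.0230 - 1163.8810 = 1114.1420 kJ
eta = 1114.1420 / 2278.0230 = 0.4891 = 48.9083%

W = 1114.1420 kJ, eta = 48.9083%


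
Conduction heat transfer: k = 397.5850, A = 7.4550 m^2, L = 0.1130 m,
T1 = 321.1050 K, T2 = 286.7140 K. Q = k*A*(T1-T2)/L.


dT = 34.3910 K
Q = 397.5850 * 7.4550 * 34.3910 / 0.1130 = 902077.8093 W

902077.8093 W


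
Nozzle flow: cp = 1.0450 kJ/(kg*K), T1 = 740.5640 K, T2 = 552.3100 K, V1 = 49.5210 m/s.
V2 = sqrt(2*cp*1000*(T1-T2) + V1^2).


dT = 188.2540 K
2*cp*1000*dT = 393450.8600
V1^2 = 2452.3294
V2 = sqrt(395903.1894) = 629.2084 m/s

629.2084 m/s


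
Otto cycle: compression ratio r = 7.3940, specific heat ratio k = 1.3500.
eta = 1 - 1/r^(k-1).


r^(k-1) = 2.0142
eta = 1 - 1/2.0142 = 0.5035 = 50.3531%

50.3531%


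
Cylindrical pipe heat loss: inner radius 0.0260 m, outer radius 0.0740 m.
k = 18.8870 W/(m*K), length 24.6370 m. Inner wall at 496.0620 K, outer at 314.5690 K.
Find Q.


dT = 181.4930 K
ln(ro/ri) = 1.0460
Q = 2*pi*18.8870*24.6370*181.4930 / 1.0460 = 507308.2477 W

507308.2477 W


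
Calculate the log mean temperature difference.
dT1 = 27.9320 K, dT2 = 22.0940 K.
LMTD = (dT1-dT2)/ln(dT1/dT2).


dT1/dT2 = 1.2642
ln(dT1/dT2) = 0.2345
LMTD = 5.8380 / 0.2345 = 24.8990 K

24.8990 K


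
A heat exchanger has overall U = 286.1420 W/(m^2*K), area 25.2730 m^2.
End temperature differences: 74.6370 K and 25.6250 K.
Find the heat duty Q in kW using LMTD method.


LMTD = 45.8455 K
Q = 286.1420 * 25.2730 * 45.8455 = 331539.6928 W = 331.5397 kW

331.5397 kW


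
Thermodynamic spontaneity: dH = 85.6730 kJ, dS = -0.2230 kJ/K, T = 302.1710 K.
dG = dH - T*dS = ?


T*dS = 302.1710 * -0.2230 = -67.3841 kJ
dG = 85.6730 + 67.3841 = 153.0571 kJ (non-spontaneous)

dG = 153.0571 kJ, non-spontaneous


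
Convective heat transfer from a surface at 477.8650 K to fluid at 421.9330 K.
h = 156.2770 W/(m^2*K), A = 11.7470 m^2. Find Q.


dT = 55.9320 K
Q = 156.2770 * 11.7470 * 55.9320 = 102679.1780 W

102679.1780 W


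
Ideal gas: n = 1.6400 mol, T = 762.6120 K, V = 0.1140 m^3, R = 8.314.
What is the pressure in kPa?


P = nRT/V = 1.6400 * 8.314 * 762.6120 / 0.1140
= 10398.1841 / 0.1140 = 91212.1414 Pa = 91.2121 kPa

91.2121 kPa


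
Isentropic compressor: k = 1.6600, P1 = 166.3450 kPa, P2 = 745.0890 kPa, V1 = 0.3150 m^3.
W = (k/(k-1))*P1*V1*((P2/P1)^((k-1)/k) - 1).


(k-1)/k = 0.3976
(P2/P1)^exp = 1.8151
W = 2.5152 * 166.3450 * 0.3150 * (1.8151 - 1) = 107.4278 kJ

107.4278 kJ


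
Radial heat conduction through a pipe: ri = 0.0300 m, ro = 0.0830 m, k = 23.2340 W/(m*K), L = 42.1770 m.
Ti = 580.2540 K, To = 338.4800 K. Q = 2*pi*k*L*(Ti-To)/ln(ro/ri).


dT = 241.7740 K
ln(ro/ri) = 1.0176
Q = 2*pi*23.2340*42.1770*241.7740 / 1.0176 = 1462829.0915 W

1462829.0915 W


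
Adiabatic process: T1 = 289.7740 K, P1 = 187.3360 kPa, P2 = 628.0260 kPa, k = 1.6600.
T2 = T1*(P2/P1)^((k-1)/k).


(k-1)/k = 0.3976
(P2/P1)^exp = 1.6176
T2 = 289.7740 * 1.6176 = 468.7444 K

468.7444 K


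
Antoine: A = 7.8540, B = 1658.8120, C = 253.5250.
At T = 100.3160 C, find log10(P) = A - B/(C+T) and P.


C+T = 353.8410
B/(C+T) = 4.6880
log10(P) = 7.8540 - 4.6880 = 3.1660
P = 10^3.1660 = 1465.4964 mmHg

1465.4964 mmHg


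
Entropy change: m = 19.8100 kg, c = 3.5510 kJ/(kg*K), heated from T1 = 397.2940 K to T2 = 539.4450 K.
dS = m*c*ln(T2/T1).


T2/T1 = 1.3578
ln(T2/T1) = 0.3059
dS = 19.8100 * 3.5510 * 0.3059 = 21.5161 kJ/K

21.5161 kJ/K


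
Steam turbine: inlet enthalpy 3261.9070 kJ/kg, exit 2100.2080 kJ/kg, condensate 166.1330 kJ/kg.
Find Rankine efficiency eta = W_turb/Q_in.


W = 1161.6990 kJ/kg
Q_in = 3095.7740 kJ/kg
eta = 0.3753 = 37.5253%

eta = 37.5253%


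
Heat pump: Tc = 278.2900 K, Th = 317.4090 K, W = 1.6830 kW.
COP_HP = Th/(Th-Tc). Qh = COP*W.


COP = 317.4090 / 39.1190 = 8.1139
Qh = 8.1139 * 1.6830 = 13.6558 kW

COP = 8.1139, Qh = 13.6558 kW


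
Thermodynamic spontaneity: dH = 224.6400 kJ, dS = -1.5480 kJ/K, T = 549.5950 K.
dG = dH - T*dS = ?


T*dS = 549.5950 * -1.5480 = -850.7731 kJ
dG = 224.6400 + 850.7731 = 1075.4131 kJ (non-spontaneous)

dG = 1075.4131 kJ, non-spontaneous


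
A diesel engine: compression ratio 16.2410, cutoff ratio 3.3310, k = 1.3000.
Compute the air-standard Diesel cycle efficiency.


r^(k-1) = 2.3077
rc^k = 4.7791
eta = 0.4596 = 45.9594%

45.9594%


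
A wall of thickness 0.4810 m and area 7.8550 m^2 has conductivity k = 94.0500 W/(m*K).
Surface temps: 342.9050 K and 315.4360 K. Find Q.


dT = 27.4690 K
Q = 94.0500 * 7.8550 * 27.4690 / 0.4810 = 42189.3430 W

42189.3430 W


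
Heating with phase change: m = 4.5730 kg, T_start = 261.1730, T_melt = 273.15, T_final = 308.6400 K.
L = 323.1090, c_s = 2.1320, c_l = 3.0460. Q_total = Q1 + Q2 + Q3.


Q1 (sensible, solid) = 4.5730 * 2.1320 * 11.9770 = 116.7714 kJ
Q2 (latent) = 4.5730 * 323.1090 = 1477.5775 kJ
Q3 (sensible, liquid) = 4.5730 * 3.0460 * 35.4900 = 494.3529 kJ
Q_total = 2088.7018 kJ

2088.7018 kJ


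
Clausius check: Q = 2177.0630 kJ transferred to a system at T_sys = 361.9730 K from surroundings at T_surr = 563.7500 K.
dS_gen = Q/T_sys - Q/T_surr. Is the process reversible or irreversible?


dS_sys = 2177.0630/361.9730 = 6.0144 kJ/K
dS_surr = -2177.0630/563.7500 = -3.8618 kJ/K
dS_gen = 6.0144 - 3.8618 = 2.1527 kJ/K (irreversible)

dS_gen = 2.1527 kJ/K, irreversible


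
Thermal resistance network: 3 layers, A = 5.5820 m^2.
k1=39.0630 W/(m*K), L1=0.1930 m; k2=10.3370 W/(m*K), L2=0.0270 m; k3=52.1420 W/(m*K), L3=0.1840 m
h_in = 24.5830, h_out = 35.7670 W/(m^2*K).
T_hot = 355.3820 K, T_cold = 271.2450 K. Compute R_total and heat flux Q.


R_conv_in = 1/(24.5830*5.5820) = 0.0073
R_1 = 0.1930/(39.0630*5.5820) = 0.0009
R_2 = 0.0270/(10.3370*5.5820) = 0.0005
R_3 = 0.1840/(52.1420*5.5820) = 0.0006
R_conv_out = 1/(35.7670*5.5820) = 0.0050
R_total = 0.0143 K/W
Q = 84.1370 / 0.0143 = 5891.3682 W

R_total = 0.0143 K/W, Q = 5891.3682 W


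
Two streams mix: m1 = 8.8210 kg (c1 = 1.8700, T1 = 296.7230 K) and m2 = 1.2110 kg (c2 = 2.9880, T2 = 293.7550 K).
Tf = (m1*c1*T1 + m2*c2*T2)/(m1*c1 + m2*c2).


num = 5957.4691
den = 20.1137
Tf = 296.1891 K

296.1891 K


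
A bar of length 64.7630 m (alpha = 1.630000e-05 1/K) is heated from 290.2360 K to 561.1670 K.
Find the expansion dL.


dT = 270.9310 K
dL = 1.630000e-05 * 64.7630 * 270.9310 = 0.286005 m
L_final = 65.049005 m

dL = 0.286005 m


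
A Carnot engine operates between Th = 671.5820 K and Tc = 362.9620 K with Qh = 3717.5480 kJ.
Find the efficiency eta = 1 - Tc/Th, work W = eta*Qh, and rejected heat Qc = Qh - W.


eta = 1 - 362.9620/671.5820 = 0.4595
W = 0.4595 * 3717.5480 = 1708.3687 kJ
Qc = 3717.5480 - 1708.3687 = 2009.1793 kJ

eta = 45.9542%, W = 1708.3687 kJ, Qc = 2009.1793 kJ


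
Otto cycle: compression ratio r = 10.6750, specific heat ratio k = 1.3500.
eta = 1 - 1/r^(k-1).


r^(k-1) = 2.2905
eta = 1 - 1/2.2905 = 0.5634 = 56.3413%

56.3413%


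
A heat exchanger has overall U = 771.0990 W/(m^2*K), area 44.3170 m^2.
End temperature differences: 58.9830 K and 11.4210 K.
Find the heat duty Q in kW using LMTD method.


LMTD = 28.9695 K
Q = 771.0990 * 44.3170 * 28.9695 = 989968.8760 W = 989.9689 kW

989.9689 kW


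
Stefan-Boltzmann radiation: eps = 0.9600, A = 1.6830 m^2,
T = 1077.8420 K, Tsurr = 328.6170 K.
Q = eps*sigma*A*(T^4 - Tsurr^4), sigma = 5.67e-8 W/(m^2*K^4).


T^4 = 1.3496e+12
Tsurr^4 = 1.1662e+10
Q = 0.9600 * 5.67e-8 * 1.6830 * 1.3380e+12 = 122571.6363 W

122571.6363 W


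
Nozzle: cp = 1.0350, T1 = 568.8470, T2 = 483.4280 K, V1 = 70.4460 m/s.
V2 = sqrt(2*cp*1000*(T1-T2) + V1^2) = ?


dT = 85.4190 K
2*cp*1000*dT = 176817.3300
V1^2 = 4962.6389
V2 = sqrt(181779.9689) = 426.3566 m/s

426.3566 m/s


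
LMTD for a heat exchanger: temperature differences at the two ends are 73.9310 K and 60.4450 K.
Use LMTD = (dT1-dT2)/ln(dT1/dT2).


dT1/dT2 = 1.2231
ln(dT1/dT2) = 0.2014
LMTD = 13.4860 / 0.2014 = 66.9618 K

66.9618 K


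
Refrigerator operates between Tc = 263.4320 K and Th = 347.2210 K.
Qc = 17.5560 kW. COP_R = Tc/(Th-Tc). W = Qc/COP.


COP = 263.4320 / 83.7890 = 3.1440
W = 17.5560 / 3.1440 = 5.5840 kW

COP = 3.1440, W = 5.5840 kW


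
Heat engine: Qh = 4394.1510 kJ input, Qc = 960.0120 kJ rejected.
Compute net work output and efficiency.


W = 4394.1510 - 960.0120 = 3434.1390 kJ
eta = 3434.1390 / 4394.1510 = 0.7815 = 78.1525%

W = 3434.1390 kJ, eta = 78.1525%


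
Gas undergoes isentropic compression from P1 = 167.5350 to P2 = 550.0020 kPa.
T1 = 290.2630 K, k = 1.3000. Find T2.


(k-1)/k = 0.2308
(P2/P1)^exp = 1.3156
T2 = 290.2630 * 1.3156 = 381.8812 K

381.8812 K


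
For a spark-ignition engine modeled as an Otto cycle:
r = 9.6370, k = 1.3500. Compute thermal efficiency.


r^(k-1) = 2.2099
eta = 1 - 1/2.2099 = 0.5475 = 54.7498%

54.7498%


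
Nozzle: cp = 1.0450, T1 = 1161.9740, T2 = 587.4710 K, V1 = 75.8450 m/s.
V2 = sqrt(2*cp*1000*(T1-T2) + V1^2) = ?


dT = 574.5030 K
2*cp*1000*dT = 1200711.2700
V1^2 = 5752.4640
V2 = sqrt(1206463.7340) = 1098.3914 m/s

1098.3914 m/s


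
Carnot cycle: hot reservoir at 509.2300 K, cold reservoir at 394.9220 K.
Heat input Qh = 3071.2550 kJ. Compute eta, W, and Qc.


eta = 1 - 394.9220/509.2300 = 0.2245
W = 0.2245 * 3071.2550 = 689.4115 kJ
Qc = 3071.2550 - 689.4115 = 2381.8435 kJ

eta = 22.4472%, W = 689.4115 kJ, Qc = 2381.8435 kJ


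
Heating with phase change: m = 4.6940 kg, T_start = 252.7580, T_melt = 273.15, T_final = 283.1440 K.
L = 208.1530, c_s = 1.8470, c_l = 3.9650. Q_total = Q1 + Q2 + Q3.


Q1 (sensible, solid) = 4.6940 * 1.8470 * 20.3920 = 176.7949 kJ
Q2 (latent) = 4.6940 * 208.1530 = 977.0702 kJ
Q3 (sensible, liquid) = 4.6940 * 3.9650 * 9.9940 = 186.0054 kJ
Q_total = 1339.8705 kJ

1339.8705 kJ


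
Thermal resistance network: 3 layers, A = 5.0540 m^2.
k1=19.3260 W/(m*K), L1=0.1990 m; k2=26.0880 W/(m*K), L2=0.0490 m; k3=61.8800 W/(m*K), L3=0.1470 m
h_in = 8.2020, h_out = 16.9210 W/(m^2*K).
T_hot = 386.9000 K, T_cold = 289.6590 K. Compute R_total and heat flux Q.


R_conv_in = 1/(8.2020*5.0540) = 0.0241
R_1 = 0.1990/(19.3260*5.0540) = 0.0020
R_2 = 0.0490/(26.0880*5.0540) = 0.0004
R_3 = 0.1470/(61.8800*5.0540) = 0.0005
R_conv_out = 1/(16.9210*5.0540) = 0.0117
R_total = 0.0387 K/W
Q = 97.2410 / 0.0387 = 2512.9356 W

R_total = 0.0387 K/W, Q = 2512.9356 W


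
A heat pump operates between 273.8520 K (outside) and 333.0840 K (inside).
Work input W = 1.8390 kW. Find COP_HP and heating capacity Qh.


COP = 333.0840 / 59.2320 = 5.6234
Qh = 5.6234 * 1.8390 = 10.3414 kW

COP = 5.6234, Qh = 10.3414 kW


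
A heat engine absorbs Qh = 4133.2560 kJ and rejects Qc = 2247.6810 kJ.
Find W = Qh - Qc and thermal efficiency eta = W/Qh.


W = 4133.2560 - 2247.6810 = 1885.5750 kJ
eta = 1885.5750 / 4133.2560 = 0.4562 = 45.6196%

W = 1885.5750 kJ, eta = 45.6196%


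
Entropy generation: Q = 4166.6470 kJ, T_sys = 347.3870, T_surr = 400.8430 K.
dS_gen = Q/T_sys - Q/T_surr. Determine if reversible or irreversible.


dS_sys = 4166.6470/347.3870 = 11.9943 kJ/K
dS_surr = -4166.6470/400.8430 = -10.3947 kJ/K
dS_gen = 11.9943 - 10.3947 = 1.5995 kJ/K (irreversible)

dS_gen = 1.5995 kJ/K, irreversible


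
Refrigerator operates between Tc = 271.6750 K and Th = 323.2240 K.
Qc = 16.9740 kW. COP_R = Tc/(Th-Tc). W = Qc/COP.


COP = 271.6750 / 51.5490 = 5.2702
W = 16.9740 / 5.2702 = 3.2207 kW

COP = 5.2702, W = 3.2207 kW


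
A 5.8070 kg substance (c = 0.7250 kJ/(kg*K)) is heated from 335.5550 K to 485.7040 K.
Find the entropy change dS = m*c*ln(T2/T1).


T2/T1 = 1.4475
ln(T2/T1) = 0.3698
dS = 5.8070 * 0.7250 * 0.3698 = 1.5569 kJ/K

1.5569 kJ/K


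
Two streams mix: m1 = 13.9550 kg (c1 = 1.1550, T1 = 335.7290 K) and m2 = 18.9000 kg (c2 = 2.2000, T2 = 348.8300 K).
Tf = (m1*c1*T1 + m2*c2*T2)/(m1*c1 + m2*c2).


num = 19915.6398
den = 57.6980
Tf = 345.1702 K

345.1702 K


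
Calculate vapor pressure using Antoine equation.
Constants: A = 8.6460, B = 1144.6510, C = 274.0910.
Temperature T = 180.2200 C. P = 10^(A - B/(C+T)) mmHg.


C+T = 454.3110
B/(C+T) = 2.5195
log10(P) = 8.6460 - 2.5195 = 6.1265
P = 10^6.1265 = 1338037.3161 mmHg

1338037.3161 mmHg


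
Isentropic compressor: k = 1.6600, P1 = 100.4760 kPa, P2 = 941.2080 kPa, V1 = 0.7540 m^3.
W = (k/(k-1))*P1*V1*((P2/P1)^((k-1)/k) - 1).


(k-1)/k = 0.3976
(P2/P1)^exp = 2.4339
W = 2.5152 * 100.4760 * 0.7540 * (2.4339 - 1) = 273.2283 kJ

273.2283 kJ


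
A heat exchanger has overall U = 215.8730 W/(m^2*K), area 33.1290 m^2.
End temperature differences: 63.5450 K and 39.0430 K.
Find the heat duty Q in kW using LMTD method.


LMTD = 50.3034 K
Q = 215.8730 * 33.1290 * 50.3034 = 359752.3913 W = 359.7524 kW

359.7524 kW


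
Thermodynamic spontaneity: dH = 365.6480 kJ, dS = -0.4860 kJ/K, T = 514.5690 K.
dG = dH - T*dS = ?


T*dS = 514.5690 * -0.4860 = -250.0805 kJ
dG = 365.6480 + 250.0805 = 615.7285 kJ (non-spontaneous)

dG = 615.7285 kJ, non-spontaneous


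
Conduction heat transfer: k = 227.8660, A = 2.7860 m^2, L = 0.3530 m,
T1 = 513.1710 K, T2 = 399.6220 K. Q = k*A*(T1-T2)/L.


dT = 113.5490 K
Q = 227.8660 * 2.7860 * 113.5490 / 0.3530 = 204206.3530 W

204206.3530 W


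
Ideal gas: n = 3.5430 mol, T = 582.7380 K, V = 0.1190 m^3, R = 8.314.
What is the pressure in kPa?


P = nRT/V = 3.5430 * 8.314 * 582.7380 / 0.1190
= 17165.4231 / 0.1190 = 144247.2526 Pa = 144.2473 kPa

144.2473 kPa


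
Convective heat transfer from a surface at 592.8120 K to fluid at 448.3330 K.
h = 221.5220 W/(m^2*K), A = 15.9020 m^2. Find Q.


dT = 144.4790 K
Q = 221.5220 * 15.9020 * 144.4790 = 508947.9155 W

508947.9155 W


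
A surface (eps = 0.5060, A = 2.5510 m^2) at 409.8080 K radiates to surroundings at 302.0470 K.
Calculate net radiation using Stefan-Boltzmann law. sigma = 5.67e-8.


T^4 = 2.8205e+10
Tsurr^4 = 8.3233e+09
Q = 0.5060 * 5.67e-8 * 2.5510 * 1.9881e+10 = 1455.0914 W

1455.0914 W


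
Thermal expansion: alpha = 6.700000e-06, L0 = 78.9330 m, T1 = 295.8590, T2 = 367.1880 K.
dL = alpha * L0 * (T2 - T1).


dT = 71.3290 K
dL = 6.700000e-06 * 78.9330 * 71.3290 = 0.037722 m
L_final = 78.970722 m

dL = 0.037722 m


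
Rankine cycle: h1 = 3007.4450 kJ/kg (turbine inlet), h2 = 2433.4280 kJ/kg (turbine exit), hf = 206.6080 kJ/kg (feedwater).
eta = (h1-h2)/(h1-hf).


W = 574.0170 kJ/kg
Q_in = 2800.8370 kJ/kg
eta = 0.2049 = 20.4945%

eta = 20.4945%


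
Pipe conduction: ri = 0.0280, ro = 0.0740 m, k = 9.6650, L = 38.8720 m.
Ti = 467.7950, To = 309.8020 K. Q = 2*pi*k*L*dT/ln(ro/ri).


dT = 157.9930 K
ln(ro/ri) = 0.9719
Q = 2*pi*9.6650*38.8720*157.9930 / 0.9719 = 383753.6243 W

383753.6243 W


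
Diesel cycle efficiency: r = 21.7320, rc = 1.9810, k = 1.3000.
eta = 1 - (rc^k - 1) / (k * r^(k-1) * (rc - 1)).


r^(k-1) = 2.5184
rc^k = 2.4319
eta = 0.5542 = 55.4162%

55.4162%


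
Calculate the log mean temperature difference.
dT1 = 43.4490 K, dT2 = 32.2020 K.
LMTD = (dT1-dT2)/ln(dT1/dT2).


dT1/dT2 = 1.3493
ln(dT1/dT2) = 0.2996
LMTD = 11.2470 / 0.2996 = 37.5452 K

37.5452 K


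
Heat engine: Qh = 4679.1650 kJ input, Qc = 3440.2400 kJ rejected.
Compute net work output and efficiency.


W = 4679.1650 - 3440.2400 = 1238.9250 kJ
eta = 1238.9250 / 4679.1650 = 0.2648 = 26.4775%

W = 1238.9250 kJ, eta = 26.4775%


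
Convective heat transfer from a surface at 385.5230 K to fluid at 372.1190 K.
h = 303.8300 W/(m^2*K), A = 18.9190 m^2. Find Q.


dT = 13.4040 K
Q = 303.8300 * 18.9190 * 13.4040 = 77048.3336 W

77048.3336 W


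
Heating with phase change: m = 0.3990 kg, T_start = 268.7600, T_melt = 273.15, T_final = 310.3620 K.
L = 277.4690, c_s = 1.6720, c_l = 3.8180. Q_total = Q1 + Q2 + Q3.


Q1 (sensible, solid) = 0.3990 * 1.6720 * 4.3900 = 2.9287 kJ
Q2 (latent) = 0.3990 * 277.4690 = 110.7101 kJ
Q3 (sensible, liquid) = 0.3990 * 3.8180 * 37.2120 = 56.6881 kJ
Q_total = 170.3269 kJ

170.3269 kJ


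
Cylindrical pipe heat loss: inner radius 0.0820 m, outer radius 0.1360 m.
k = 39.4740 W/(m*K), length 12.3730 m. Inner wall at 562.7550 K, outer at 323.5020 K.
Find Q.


dT = 239.2530 K
ln(ro/ri) = 0.5059
Q = 2*pi*39.4740*12.3730*239.2530 / 0.5059 = 1451202.9003 W

1451202.9003 W


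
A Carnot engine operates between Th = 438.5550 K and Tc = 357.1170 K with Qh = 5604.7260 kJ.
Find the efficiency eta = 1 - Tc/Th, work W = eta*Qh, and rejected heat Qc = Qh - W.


eta = 1 - 357.1170/438.5550 = 0.1857
W = 0.1857 * 5604.7260 = 1040.7764 kJ
Qc = 5604.7260 - 1040.7764 = 4563.9496 kJ

eta = 18.5696%, W = 1040.7764 kJ, Qc = 4563.9496 kJ


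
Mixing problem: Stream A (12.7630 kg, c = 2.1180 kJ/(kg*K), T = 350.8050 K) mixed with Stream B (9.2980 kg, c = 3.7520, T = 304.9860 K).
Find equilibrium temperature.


num = 20122.7436
den = 61.9181
Tf = 324.9895 K

324.9895 K


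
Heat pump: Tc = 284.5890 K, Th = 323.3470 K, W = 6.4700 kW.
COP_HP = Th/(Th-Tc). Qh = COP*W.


COP = 323.3470 / 38.7580 = 8.3427
Qh = 8.3427 * 6.4700 = 53.9774 kW

COP = 8.3427, Qh = 53.9774 kW


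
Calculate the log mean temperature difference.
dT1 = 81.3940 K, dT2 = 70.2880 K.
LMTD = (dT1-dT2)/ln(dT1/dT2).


dT1/dT2 = 1.1580
ln(dT1/dT2) = 0.1467
LMTD = 11.1060 / 0.1467 = 75.7053 K

75.7053 K


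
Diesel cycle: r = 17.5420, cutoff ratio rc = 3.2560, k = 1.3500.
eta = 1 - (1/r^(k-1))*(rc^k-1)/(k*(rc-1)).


r^(k-1) = 2.7254
rc^k = 4.9218
eta = 0.5275 = 52.7518%

52.7518%


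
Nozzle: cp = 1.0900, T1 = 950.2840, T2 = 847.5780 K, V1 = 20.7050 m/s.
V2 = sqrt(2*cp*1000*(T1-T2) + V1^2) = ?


dT = 102.7060 K
2*cp*1000*dT = 223899.0800
V1^2 = 428.6970
V2 = sqrt(224327.7770) = 473.6325 m/s

473.6325 m/s


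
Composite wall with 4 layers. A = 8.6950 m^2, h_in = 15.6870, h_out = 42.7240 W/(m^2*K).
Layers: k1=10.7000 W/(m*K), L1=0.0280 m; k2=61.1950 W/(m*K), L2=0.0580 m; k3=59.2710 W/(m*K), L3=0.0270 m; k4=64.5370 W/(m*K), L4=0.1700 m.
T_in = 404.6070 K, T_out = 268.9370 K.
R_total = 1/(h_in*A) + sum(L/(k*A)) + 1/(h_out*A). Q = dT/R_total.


R_conv_in = 1/(15.6870*8.6950) = 0.0073
R_1 = 0.0280/(10.7000*8.6950) = 0.0003
R_2 = 0.0580/(61.1950*8.6950) = 0.0001
R_3 = 0.0270/(59.2710*8.6950) = 5.2390e-05
R_4 = 0.1700/(64.5370*8.6950) = 0.0003
R_conv_out = 1/(42.7240*8.6950) = 0.0027
R_total = 0.0108 K/W
Q = 135.6700 / 0.0108 = 12575.2416 W

R_total = 0.0108 K/W, Q = 12575.2416 W


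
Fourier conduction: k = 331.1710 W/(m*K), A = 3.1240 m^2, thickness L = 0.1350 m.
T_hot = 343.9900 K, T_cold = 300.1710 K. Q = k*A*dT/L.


dT = 43.8190 K
Q = 331.1710 * 3.1240 * 43.8190 / 0.1350 = 335808.7579 W

335808.7579 W


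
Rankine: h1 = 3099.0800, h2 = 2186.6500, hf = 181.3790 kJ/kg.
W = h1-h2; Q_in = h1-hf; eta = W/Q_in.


W = 912.4300 kJ/kg
Q_in = 2917.7010 kJ/kg
eta = 0.3127 = 31.2722%

eta = 31.2722%


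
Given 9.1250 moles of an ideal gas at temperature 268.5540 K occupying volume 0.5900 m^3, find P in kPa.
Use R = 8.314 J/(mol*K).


P = nRT/V = 9.1250 * 8.314 * 268.5540 / 0.5900
= 20373.9163 / 0.5900 = 34532.0616 Pa = 34.5321 kPa

34.5321 kPa


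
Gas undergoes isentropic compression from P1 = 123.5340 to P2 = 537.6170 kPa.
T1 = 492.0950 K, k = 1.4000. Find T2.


(k-1)/k = 0.2857
(P2/P1)^exp = 1.5222
T2 = 492.0950 * 1.5222 = 749.0845 K

749.0845 K


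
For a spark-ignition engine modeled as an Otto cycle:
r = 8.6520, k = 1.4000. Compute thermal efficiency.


r^(k-1) = 2.3705
eta = 1 - 1/2.3705 = 0.5782 = 57.8155%

57.8155%


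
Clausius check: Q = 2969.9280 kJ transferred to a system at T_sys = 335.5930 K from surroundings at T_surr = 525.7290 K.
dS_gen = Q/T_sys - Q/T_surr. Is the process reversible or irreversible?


dS_sys = 2969.9280/335.5930 = 8.8498 kJ/K
dS_surr = -2969.9280/525.7290 = -5.6492 kJ/K
dS_gen = 8.8498 - 5.6492 = 3.2006 kJ/K (irreversible)

dS_gen = 3.2006 kJ/K, irreversible


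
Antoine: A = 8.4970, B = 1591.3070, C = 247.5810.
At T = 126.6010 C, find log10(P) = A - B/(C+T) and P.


C+T = 374.1820
B/(C+T) = 4.2528
log10(P) = 8.4970 - 4.2528 = 4.2442
P = 10^4.2442 = 17548.4182 mmHg

17548.4182 mmHg


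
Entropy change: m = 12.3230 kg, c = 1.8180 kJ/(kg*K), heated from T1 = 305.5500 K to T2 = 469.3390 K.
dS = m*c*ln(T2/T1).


T2/T1 = 1.5360
ln(T2/T1) = 0.4292
dS = 12.3230 * 1.8180 * 0.4292 = 9.6157 kJ/K

9.6157 kJ/K


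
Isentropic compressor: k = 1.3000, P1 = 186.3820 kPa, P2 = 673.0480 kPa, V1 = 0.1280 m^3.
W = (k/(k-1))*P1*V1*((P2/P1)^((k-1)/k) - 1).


(k-1)/k = 0.2308
(P2/P1)^exp = 1.3449
W = 4.3333 * 186.3820 * 0.1280 * (1.3449 - 1) = 35.6546 kJ

35.6546 kJ


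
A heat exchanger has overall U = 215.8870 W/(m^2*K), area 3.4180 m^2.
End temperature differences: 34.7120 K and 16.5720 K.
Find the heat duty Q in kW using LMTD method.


LMTD = 24.5344 K
Q = 215.8870 * 3.4180 * 24.5344 = 18103.9551 W = 18.1040 kW

18.1040 kW


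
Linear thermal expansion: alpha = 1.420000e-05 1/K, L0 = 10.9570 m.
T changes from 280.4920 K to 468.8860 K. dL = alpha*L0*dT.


dT = 188.3940 K
dL = 1.420000e-05 * 10.9570 * 188.3940 = 0.029312 m
L_final = 10.986312 m

dL = 0.029312 m


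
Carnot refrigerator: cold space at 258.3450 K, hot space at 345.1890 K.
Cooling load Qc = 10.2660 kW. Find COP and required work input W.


COP = 258.3450 / 86.8440 = 2.9748
W = 10.2660 / 2.9748 = 3.4510 kW

COP = 2.9748, W = 3.4510 kW


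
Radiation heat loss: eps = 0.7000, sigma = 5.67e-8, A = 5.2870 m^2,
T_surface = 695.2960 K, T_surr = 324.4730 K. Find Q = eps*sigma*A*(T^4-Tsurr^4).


T^4 = 2.3371e+11
Tsurr^4 = 1.1084e+10
Q = 0.7000 * 5.67e-8 * 5.2870 * 2.2263e+11 = 46716.1580 W

46716.1580 W


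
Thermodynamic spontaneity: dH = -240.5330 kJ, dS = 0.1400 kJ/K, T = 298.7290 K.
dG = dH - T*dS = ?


T*dS = 298.7290 * 0.1400 = 41.8221 kJ
dG = -240.5330 - 41.8221 = -282.3551 kJ (spontaneous)

dG = -282.3551 kJ, spontaneous


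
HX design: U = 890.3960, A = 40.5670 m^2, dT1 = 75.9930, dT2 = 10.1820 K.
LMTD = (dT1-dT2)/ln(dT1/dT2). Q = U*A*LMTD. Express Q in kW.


LMTD = 32.7415 K
Q = 890.3960 * 40.5670 * 32.7415 = 1182644.5974 W = 1182.6446 kW

1182.6446 kW


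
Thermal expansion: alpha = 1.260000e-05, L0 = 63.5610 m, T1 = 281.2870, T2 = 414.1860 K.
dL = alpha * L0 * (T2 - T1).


dT = 132.8990 K
dL = 1.260000e-05 * 63.5610 * 132.8990 = 0.106435 m
L_final = 63.667435 m

dL = 0.106435 m


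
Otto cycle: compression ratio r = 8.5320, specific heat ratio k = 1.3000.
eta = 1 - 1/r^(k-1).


r^(k-1) = 1.9025
eta = 1 - 1/1.9025 = 0.4744 = 47.4364%

47.4364%


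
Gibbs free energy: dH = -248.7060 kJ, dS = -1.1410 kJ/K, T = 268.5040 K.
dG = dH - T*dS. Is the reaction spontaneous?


T*dS = 268.5040 * -1.1410 = -306.3631 kJ
dG = -248.7060 + 306.3631 = 57.6571 kJ (non-spontaneous)

dG = 57.6571 kJ, non-spontaneous


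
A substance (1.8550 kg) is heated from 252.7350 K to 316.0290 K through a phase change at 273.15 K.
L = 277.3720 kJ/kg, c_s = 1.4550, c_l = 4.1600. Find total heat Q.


Q1 (sensible, solid) = 1.8550 * 1.4550 * 20.4150 = 55.1006 kJ
Q2 (latent) = 1.8550 * 277.3720 = 514.5251 kJ
Q3 (sensible, liquid) = 1.8550 * 4.1600 * 42.8790 = 330.8887 kJ
Q_total = 900.5143 kJ

900.5143 kJ


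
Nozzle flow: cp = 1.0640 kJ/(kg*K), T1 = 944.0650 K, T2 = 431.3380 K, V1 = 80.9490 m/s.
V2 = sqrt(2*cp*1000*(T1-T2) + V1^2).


dT = 512.7270 K
2*cp*1000*dT = 1091083.0560
V1^2 = 6552.7406
V2 = sqrt(1097635.7966) = 1047.6812 m/s

1047.6812 m/s


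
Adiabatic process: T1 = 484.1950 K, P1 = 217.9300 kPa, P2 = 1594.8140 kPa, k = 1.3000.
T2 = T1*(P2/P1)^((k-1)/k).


(k-1)/k = 0.2308
(P2/P1)^exp = 1.5830
T2 = 484.1950 * 1.5830 = 766.4708 K

766.4708 K


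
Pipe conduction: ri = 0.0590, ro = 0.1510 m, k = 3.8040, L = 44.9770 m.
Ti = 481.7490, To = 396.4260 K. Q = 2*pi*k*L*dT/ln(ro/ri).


dT = 85.3230 K
ln(ro/ri) = 0.9397
Q = 2*pi*3.8040*44.9770*85.3230 / 0.9397 = 97604.1220 W

97604.1220 W


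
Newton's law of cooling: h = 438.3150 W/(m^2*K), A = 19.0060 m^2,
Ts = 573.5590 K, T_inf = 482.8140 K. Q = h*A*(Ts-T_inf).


dT = 90.7450 K
Q = 438.3150 * 19.0060 * 90.7450 = 755961.6482 W

755961.6482 W


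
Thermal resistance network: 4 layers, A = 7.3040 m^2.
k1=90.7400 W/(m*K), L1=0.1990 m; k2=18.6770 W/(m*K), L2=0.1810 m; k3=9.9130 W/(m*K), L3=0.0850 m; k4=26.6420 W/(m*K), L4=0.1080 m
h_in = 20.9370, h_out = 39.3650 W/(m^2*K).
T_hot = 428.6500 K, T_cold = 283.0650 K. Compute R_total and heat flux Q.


R_conv_in = 1/(20.9370*7.3040) = 0.0065
R_1 = 0.1990/(90.7400*7.3040) = 0.0003
R_2 = 0.1810/(18.6770*7.3040) = 0.0013
R_3 = 0.0850/(9.9130*7.3040) = 0.0012
R_4 = 0.1080/(26.6420*7.3040) = 0.0006
R_conv_out = 1/(39.3650*7.3040) = 0.0035
R_total = 0.0134 K/W
Q = 145.5850 / 0.0134 = 10886.2970 W

R_total = 0.0134 K/W, Q = 10886.2970 W


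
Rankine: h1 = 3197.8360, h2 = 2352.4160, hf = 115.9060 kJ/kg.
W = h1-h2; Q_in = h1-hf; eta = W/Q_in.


W = 845.4200 kJ/kg
Q_in = 3081.9300 kJ/kg
eta = 0.2743 = 27.4315%

eta = 27.4315%


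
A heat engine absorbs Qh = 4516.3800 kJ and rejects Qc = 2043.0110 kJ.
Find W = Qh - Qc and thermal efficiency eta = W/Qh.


W = 4516.3800 - 2043.0110 = 2473.3690 kJ
eta = 2473.3690 / 4516.3800 = 0.5476 = 54.7644%

W = 2473.3690 kJ, eta = 54.7644%


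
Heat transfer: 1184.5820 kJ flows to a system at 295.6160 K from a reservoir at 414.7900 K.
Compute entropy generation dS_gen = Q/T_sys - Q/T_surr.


dS_sys = 1184.5820/295.6160 = 4.0072 kJ/K
dS_surr = -1184.5820/414.7900 = -2.8559 kJ/K
dS_gen = 4.0072 - 2.8559 = 1.1513 kJ/K (irreversible)

dS_gen = 1.1513 kJ/K, irreversible


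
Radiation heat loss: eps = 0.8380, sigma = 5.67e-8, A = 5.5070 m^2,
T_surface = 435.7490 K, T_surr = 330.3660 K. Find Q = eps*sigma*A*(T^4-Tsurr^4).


T^4 = 3.6053e+10
Tsurr^4 = 1.1912e+10
Q = 0.8380 * 5.67e-8 * 5.5070 * 2.4141e+10 = 6316.9188 W

6316.9188 W


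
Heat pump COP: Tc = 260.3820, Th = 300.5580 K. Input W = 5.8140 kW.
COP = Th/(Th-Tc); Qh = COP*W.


COP = 300.5580 / 40.1760 = 7.4810
Qh = 7.4810 * 5.8140 = 43.4947 kW

COP = 7.4810, Qh = 43.4947 kW


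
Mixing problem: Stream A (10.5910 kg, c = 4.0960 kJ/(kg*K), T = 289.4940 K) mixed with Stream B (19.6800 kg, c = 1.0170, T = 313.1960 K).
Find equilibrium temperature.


num = 18826.9429
den = 63.3953
Tf = 296.9770 K

296.9770 K


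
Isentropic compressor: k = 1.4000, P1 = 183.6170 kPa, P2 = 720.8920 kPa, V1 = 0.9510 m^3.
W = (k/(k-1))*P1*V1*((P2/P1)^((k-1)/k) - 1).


(k-1)/k = 0.2857
(P2/P1)^exp = 1.4781
W = 3.5000 * 183.6170 * 0.9510 * (1.4781 - 1) = 292.1964 kJ

292.1964 kJ


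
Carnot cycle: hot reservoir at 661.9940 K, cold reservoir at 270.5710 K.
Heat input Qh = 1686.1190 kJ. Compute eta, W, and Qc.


eta = 1 - 270.5710/661.9940 = 0.5913
W = 0.5913 * 1686.1190 = 996.9664 kJ
Qc = 1686.1190 - 996.9664 = 689.1526 kJ

eta = 59.1279%, W = 996.9664 kJ, Qc = 689.1526 kJ


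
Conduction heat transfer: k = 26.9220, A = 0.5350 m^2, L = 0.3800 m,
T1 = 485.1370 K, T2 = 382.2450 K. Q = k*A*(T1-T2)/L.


dT = 102.8920 K
Q = 26.9220 * 0.5350 * 102.8920 / 0.3800 = 3899.9507 W

3899.9507 W


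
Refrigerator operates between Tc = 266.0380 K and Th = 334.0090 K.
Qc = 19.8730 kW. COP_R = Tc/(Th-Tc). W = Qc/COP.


COP = 266.0380 / 67.9710 = 3.9140
W = 19.8730 / 3.9140 = 5.0774 kW

COP = 3.9140, W = 5.0774 kW


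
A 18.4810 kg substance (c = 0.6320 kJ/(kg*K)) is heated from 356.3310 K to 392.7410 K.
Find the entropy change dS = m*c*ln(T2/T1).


T2/T1 = 1.1022
ln(T2/T1) = 0.0973
dS = 18.4810 * 0.6320 * 0.0973 = 1.1363 kJ/K

1.1363 kJ/K


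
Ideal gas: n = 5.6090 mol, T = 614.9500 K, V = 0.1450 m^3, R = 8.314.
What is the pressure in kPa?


P = nRT/V = 5.6090 * 8.314 * 614.9500 / 0.1450
= 28677.1023 / 0.1450 = 197773.1195 Pa = 197.7731 kPa

197.7731 kPa


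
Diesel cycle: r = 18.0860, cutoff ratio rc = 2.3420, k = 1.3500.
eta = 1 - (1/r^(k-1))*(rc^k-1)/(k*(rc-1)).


r^(k-1) = 2.7547
rc^k = 3.1546
eta = 0.5683 = 56.8275%

56.8275%


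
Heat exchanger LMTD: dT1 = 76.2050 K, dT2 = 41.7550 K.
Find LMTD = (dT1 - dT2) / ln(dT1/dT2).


dT1/dT2 = 1.8251
ln(dT1/dT2) = 0.6016
LMTD = 34.4500 / 0.6016 = 57.2632 K

57.2632 K


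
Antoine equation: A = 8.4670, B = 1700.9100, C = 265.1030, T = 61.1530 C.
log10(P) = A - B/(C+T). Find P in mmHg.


C+T = 326.2560
B/(C+T) = 5.2134
log10(P) = 8.4670 - 5.2134 = 3.2536
P = 10^3.2536 = 1792.9932 mmHg

1792.9932 mmHg


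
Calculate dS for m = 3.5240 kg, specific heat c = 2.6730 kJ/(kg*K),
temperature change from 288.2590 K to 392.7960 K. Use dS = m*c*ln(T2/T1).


T2/T1 = 1.3626
ln(T2/T1) = 0.3094
dS = 3.5240 * 2.6730 * 0.3094 = 2.9147 kJ/K

2.9147 kJ/K


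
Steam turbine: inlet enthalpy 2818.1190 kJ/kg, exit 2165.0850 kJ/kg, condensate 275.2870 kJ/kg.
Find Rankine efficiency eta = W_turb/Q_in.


W = 653.0340 kJ/kg
Q_in = 2542.8320 kJ/kg
eta = 0.2568 = 25.6814%

eta = 25.6814%


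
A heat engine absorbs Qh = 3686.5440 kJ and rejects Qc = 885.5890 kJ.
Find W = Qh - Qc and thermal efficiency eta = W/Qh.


W = 3686.5440 - 885.5890 = 2800.9550 kJ
eta = 2800.9550 / 3686.5440 = 0.7598 = 75.9778%

W = 2800.9550 kJ, eta = 75.9778%


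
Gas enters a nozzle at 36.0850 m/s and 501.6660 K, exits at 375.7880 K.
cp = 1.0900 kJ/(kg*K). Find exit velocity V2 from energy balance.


dT = 125.8780 K
2*cp*1000*dT = 274414.0400
V1^2 = 1302.1272
V2 = sqrt(275716.1672) = 525.0868 m/s

525.0868 m/s


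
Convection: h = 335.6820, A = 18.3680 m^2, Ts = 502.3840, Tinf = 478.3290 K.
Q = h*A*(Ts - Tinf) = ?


dT = 24.0550 K
Q = 335.6820 * 18.3680 * 24.0550 = 148318.4868 W

148318.4868 W


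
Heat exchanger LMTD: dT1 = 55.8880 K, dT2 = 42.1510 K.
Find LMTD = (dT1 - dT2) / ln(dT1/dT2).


dT1/dT2 = 1.3259
ln(dT1/dT2) = 0.2821
LMTD = 13.7370 / 0.2821 = 48.6970 K

48.6970 K


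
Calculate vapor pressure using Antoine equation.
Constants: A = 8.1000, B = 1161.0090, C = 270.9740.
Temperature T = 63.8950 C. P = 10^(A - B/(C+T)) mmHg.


C+T = 334.8690
B/(C+T) = 3.4671
log10(P) = 8.1000 - 3.4671 = 4.6329
P = 10^4.6329 = 42948.2744 mmHg

42948.2744 mmHg


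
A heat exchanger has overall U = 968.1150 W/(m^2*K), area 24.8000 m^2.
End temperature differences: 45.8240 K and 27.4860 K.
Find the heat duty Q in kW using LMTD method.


LMTD = 35.8773 K
Q = 968.1150 * 24.8000 * 35.8773 = 861386.8107 W = 861.3868 kW

861.3868 kW


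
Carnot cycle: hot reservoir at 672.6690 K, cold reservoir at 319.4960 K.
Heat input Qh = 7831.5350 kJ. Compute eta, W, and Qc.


eta = 1 - 319.4960/672.6690 = 0.5250
W = 0.5250 * 7831.5350 = 4111.8094 kJ
Qc = 7831.5350 - 4111.8094 = 3719.7256 kJ

eta = 52.5032%, W = 4111.8094 kJ, Qc = 3719.7256 kJ


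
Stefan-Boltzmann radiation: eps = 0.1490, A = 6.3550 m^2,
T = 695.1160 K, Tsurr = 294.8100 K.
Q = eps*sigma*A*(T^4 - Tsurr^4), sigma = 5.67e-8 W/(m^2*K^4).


T^4 = 2.3347e+11
Tsurr^4 = 7.5539e+09
Q = 0.1490 * 5.67e-8 * 6.3550 * 2.2592e+11 = 12129.1436 W

12129.1436 W


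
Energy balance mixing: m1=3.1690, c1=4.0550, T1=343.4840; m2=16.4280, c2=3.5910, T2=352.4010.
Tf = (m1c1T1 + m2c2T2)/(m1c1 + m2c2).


num = 25203.0446
den = 71.8432
Tf = 350.8061 K

350.8061 K
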